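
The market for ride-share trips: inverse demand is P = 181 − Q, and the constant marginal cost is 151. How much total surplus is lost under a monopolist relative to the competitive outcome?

DWL = 112.5

Competitive firms price at marginal cost: P = 151, giving Q = 30.
Monopoly sets MR = MC: 181 − 2Q = 151 ⇒ Q = 15, P = 181 − 15 = 166.
DWL is the triangle between Q = 15 and Q = 30: ½·(30 − 15)·(166 − 151) = 112.5.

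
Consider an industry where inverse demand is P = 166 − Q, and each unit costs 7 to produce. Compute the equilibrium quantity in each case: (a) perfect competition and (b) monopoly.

Perfect competition: P = MC = 7, so 166 − Q = 7 and Q = 159.
Monopoly sets MR = MC: 166 − 2Q = 7 ⇒ Q = 79.5, P = 166 − 79.5 = 86.5.

Competition: Q = 159; Monopoly: Q = 79.5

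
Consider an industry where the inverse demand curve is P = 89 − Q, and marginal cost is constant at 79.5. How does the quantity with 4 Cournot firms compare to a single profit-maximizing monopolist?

Cournot: Q = 7.6; Monopoly: Q = 4.75

Cournot with 4 identical firms: the symmetric best-response condition is 89 − 5q = 79.5. Each firm produces q = 1.9, total output Q = 7.6, price P = 81.4.
The monopolist equates marginal revenue to marginal cost: 89 − 2Q = 79.5, so Q = 4.75. From demand, P = 84.25.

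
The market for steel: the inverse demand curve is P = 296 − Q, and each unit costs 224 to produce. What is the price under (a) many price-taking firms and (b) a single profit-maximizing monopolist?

Competition: P = 224; Monopoly: P = 260

Under competition P = MC = 224, so Q = (296 − 224)/1 = 72.
A monopolist chooses Q where MR = MC. MR = 296 − 2Q; setting this equal to 224 gives Q = 36 and P = 260.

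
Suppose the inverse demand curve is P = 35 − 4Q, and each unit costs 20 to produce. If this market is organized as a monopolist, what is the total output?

Q = 1.875

Monopoly sets MR = MC: 35 − 8Q = 20 ⇒ Q = 1.875, P = 35 − 4·1.875 = 27.5.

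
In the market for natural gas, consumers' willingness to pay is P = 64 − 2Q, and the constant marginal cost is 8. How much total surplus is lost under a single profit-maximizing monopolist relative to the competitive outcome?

Perfect competition: P = MC = 8, so 64 − 2Q = 8 and Q = 28.
A monopolist chooses Q where MR = MC. MR = 64 − 4Q; setting this equal to 8 gives Q = 14 and P = 36.
DWL is the triangle between Q = 14 and Q = 28: ½·(28 − 14)·(36 − 8) = 196.

DWL = 196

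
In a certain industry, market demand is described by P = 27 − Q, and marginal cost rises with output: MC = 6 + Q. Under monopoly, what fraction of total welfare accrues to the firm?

A monopolist chooses Q where MR = MC. MR = 27 − 2Q; setting this equal to 6 + Q gives Q = 7 and P = 20.
CS = ½·(27 − 20)·7 = 24.5.
PS = P·Q − VC(Q) = 20·7 − (6·7 + ½·1·7²) = 73.5.
Share captured = PS/TS = 73.5/98 = 0.75.

PS/TS = 0.75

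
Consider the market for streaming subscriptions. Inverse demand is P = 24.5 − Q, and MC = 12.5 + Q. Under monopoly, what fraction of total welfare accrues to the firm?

Monopoly sets MR = MC: 24.5 − 2Q = 12.5 + Q ⇒ Q = 4, P = 24.5 − 4 = 20.5.
CS = ½·(24.5 − 20.5)·4 = 8.
PS = P·Q − VC(Q) = 20.5·4 − (12.5·4 + ½·1·4²) = 24.
Share captured = PS/TS = 24/32 = 0.75.

PS/TS = 0.75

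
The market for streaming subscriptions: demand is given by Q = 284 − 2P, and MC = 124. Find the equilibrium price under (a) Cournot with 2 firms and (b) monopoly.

Cournot: P = 130; Monopoly: P = 133

Inverting demand: P = 142 − 0.5Q.
Cournot with 2 identical firms: the symmetric best-response condition is 142 − 1.5q = 124. Each firm produces q = 12, total output Q = 24, price P = 130.
The monopolist equates marginal revenue to marginal cost: 142 − Q = 124, so Q = 18. From demand, P = 133.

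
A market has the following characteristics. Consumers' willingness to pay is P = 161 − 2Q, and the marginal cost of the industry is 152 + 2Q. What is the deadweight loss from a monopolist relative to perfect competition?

Competitive equilibrium sets price equal to marginal cost: 161 − 2Q = 152 + 2Q, so Q = 2.25 and P = 156.5.
The monopolist equates marginal revenue to marginal cost: 161 − 4Q = 152 + 2Q, so Q = 1.5. From demand, P = 158.
CS = ½·(161 − 156.5)·2.25 = 81/16; PS = (156.5·2.25 − 152·2.25 − ½·2·2.25²) = 81/16; TS = 10.125.
CS = ½·(161 − 158)·1.5 = 2.25; PS = (158·1.5 − 152·1.5 − ½·2·1.5²) = 6.75; TS = 9.
DWL = 10.125 − 9 = 1.125.

DWL = 1.125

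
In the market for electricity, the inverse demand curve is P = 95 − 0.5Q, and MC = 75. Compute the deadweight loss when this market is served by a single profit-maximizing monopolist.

Perfect competition: P = MC = 75, so 95 − 0.5Q = 75 and Q = 40.
Monopoly sets MR = MC: 95 − Q = 75 ⇒ Q = 20, P = 95 − 0.5·20 = 85.
DWL is the triangle between Q = 20 and Q = 40: ½·(40 − 20)·(85 − 75) = 100.

DWL = 100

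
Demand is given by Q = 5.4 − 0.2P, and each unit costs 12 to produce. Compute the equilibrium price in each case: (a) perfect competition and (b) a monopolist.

Competition: P = 12; Monopoly: P = 19.5

Inverting demand: P = 27 − 5Q.
Under competition P = MC = 12, so Q = (27 − 12)/5 = 3.
The monopolist equates marginal revenue to marginal cost: 27 − 10Q = 12, so Q = 1.5. From demand, P = 19.5.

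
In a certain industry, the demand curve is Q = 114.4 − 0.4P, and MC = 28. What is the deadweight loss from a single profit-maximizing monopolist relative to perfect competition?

Inverting demand: P = 286 − 2.5Q.
Competitive firms price at marginal cost: P = 28, giving Q = 103.2.
The monopolist equates marginal revenue to marginal cost: 286 − 5Q = 28, so Q = 51.6. From demand, P = 157.
DWL is the triangle between Q = 51.6 and Q = 103.2: ½·(103.2 − 51.6)·(157 − 28) = 3328.2.

DWL = 3328.2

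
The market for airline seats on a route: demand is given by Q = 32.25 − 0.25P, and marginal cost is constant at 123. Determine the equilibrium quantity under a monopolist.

Q = 0.75

Inverting demand: P = 129 − 4Q.
A monopolist chooses Q where MR = MC. MR = 129 − 8Q; setting this equal to 123 gives Q = 0.75 and P = 126.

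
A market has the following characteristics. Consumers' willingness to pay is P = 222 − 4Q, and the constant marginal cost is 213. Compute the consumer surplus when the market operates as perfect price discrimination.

A perfectly discriminating monopolist sells every unit with P(Q) ≥ MC(Q), so output equals the competitive quantity Q = 2.25. Each buyer pays their reservation price, so CS = 0 and the firm captures all surplus.
CS = 0.

CS = 0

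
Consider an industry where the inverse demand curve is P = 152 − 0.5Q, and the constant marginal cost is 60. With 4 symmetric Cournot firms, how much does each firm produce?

Cournot with 4 identical firms: the symmetric best-response condition is 152 − 2.5q = 60. Each firm produces q = 36.8, total output Q = 147.2, price P = 78.4.

q_i = 36.8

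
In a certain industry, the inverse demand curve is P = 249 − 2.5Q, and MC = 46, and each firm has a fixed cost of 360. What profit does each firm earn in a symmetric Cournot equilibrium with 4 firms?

With 4 symmetric Cournot firms, each firm's FOC gives 249 − 12.5q = 46, so q = 16.24, Q = 4·16.24 = 64.96, and P = 86.6.
Each firm's profit = (86.6 − 46)·16.24 − 360 = 299.344.

π_i = 299.344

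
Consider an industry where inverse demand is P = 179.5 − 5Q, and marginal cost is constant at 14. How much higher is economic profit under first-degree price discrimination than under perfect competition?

Perfect competition: P = MC = 14, so 179.5 − 5Q = 14 and Q = 33.1.
Profit = (14 − 14)·33.1 = 0.
A perfectly discriminating monopolist sells every unit with P(Q) ≥ MC(Q), so output equals the competitive quantity Q = 33.1. Each buyer pays their reservation price, so CS = 0 and the firm captures all surplus.
PS equals the full surplus area, 2739.025. Profit = 2739.025 = 2739.025.
Change in economic profit: 2739.025 − 0 = 2739.025.

π rises by 2739.025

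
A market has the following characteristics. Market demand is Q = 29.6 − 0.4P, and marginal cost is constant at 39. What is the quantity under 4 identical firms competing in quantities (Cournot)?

Inverting demand: P = 74 − 2.5Q.
In a 4-firm Cournot equilibrium, symmetry and the first-order condition give q = (74 − 39)/(12.5) = 2.8. So Q = 11.2 and P = 46.

Q = 11.2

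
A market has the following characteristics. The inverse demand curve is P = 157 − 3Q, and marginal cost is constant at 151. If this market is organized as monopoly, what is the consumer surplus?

CS = 1.5

Monopoly sets MR = MC: 157 − 6Q = 151 ⇒ Q = 1, P = 157 − 3·1 = 154.
CS = ½·(157 − 154)·1 = 1.5.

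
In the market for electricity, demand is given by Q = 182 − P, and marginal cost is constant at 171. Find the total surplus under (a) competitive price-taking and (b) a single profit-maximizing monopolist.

Inverting demand: P = 182 − Q.
Competitive firms price at marginal cost: P = 171, giving Q = 11.
CS = ½·(182 − 171)·11 = 60.5; PS = (171 − 171)·11 = 0; TS = 60.5.
A monopolist chooses Q where MR = MC. MR = 182 − 2Q; setting this equal to 171 gives Q = 5.5 and P = 176.5.
CS = ½·(182 − 176.5)·5.5 = 15.125; PS = (176.5 − 171)·5.5 = 30.25; TS = 45.375.

Competition: TS = 60.5; Monopoly: TS = 45.375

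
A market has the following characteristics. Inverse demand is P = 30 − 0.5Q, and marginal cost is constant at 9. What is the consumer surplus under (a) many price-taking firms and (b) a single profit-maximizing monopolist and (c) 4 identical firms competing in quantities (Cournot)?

Competition: CS = 441; Monopoly: CS = 110.25; Cournot: CS = 282.24

Perfect competition: P = MC = 9, so 30 − 0.5Q = 9 and Q = 42.
CS = ½·(30 − 9)·42 = 441.
Monopoly sets MR = MC: 30 − Q = 9 ⇒ Q = 21, P = 30 − 0.5·21 = 19.5.
CS = ½·(30 − 19.5)·21 = 110.25.
In a 4-firm Cournot equilibrium, symmetry and the first-order condition give q = (30 − 9)/(2.5) = 8.4. So Q = 33.6 and P = 13.2.
CS = ½·(30 − 13.2)·33.6 = 282.24.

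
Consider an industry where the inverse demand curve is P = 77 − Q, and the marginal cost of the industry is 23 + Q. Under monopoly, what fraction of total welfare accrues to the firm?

PS/TS = 0.75

A monopolist chooses Q where MR = MC. MR = 77 − 2Q; setting this equal to 23 + Q gives Q = 18 and P = 59.
CS = ½·(77 − 59)·18 = 162.
PS = P·Q − VC(Q) = 59·18 − (23·18 + ½·1·18²) = 486.
Share captured = PS/TS = 486/648 = 0.75.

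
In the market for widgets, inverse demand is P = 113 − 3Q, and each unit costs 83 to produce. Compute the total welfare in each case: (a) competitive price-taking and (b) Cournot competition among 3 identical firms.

Under competition P = MC = 83, so Q = (113 − 83)/3 = 10.
CS = ½·(113 − 83)·10 = 150; PS = (83 − 83)·10 = 0; TS = 150.
With 3 symmetric Cournot firms, each firm's FOC gives 113 − 12q = 83, so q = 2.5, Q = 3·2.5 = 7.5, and P = 90.5.
CS = ½·(113 − 90.5)·7.5 = 84.375; PS = (90.5 − 83)·7.5 = 56.25; TS = 140.625.

Competition: TS = 150; Cournot: TS = 140.625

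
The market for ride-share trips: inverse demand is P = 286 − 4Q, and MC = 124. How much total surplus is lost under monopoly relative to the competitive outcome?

DWL = 820.125

Perfect competition: P = MC = 124, so 286 − 4Q = 124 and Q = 40.5.
Monopoly sets MR = MC: 286 − 8Q = 124 ⇒ Q = 20.25, P = 286 − 4·20.25 = 205.
DWL is the triangle between Q = 20.25 and Q = 40.5: ½·(40.5 − 20.25)·(205 − 124) = 820.125.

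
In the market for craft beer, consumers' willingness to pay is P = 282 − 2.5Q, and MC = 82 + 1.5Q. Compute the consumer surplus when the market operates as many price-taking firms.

Under competition P = MC: 282 − 2.5Q = 82 + 1.5Q ⇒ Q = 50, P = 157.
CS = ½·(282 − 157)·50 = 3125.

CS = 3125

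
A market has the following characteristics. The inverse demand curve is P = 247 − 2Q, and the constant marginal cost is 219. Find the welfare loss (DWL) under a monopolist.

DWL = 49

Under competition P = MC = 219, so Q = (247 − 219)/2 = 14.
A monopolist chooses Q where MR = MC. MR = 247 − 4Q; setting this equal to 219 gives Q = 7 and P = 233.
DWL is the triangle between Q = 7 and Q = 14: ½·(14 − 7)·(233 − 219) = 49.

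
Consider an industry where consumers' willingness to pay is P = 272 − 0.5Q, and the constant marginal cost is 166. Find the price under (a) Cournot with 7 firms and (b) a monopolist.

Cournot: P = 179.25; Monopoly: P = 219

Cournot with 7 identical firms: the symmetric best-response condition is 272 − 4q = 166. Each firm produces q = 26.5, total output Q = 185.5, price P = 179.25.
Monopoly sets MR = MC: 272 − Q = 166 ⇒ Q = 106, P = 272 − 0.5·106 = 219.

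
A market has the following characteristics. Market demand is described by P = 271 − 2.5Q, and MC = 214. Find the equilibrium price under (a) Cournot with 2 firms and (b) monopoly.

Cournot with 2 identical firms: the symmetric best-response condition is 271 − 7.5q = 214. Each firm produces q = 7.6, total output Q = 15.2, price P = 233.
Monopoly sets MR = MC: 271 − 5Q = 214 ⇒ Q = 11.4, P = 271 − 2.5·11.4 = 242.5.

Cournot: P = 233; Monopoly: P = 242.5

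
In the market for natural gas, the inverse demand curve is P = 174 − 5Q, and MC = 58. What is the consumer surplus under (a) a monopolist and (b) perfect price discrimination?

Monopoly: CS = 336.4; Perfect PD: CS = 0

The monopolist equates marginal revenue to marginal cost: 174 − 10Q = 58, so Q = 11.6. From demand, P = 116.
CS = ½·(174 − 116)·11.6 = 336.4.
Under first-degree price discrimination the firm charges each unit its demand price and produces up to where P = MC, i.e. Q = 23.2. Consumer surplus is zero; producer surplus equals total surplus.
CS = 0.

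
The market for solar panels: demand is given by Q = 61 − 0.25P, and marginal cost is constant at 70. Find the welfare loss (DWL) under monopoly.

Inverting demand: P = 244 − 4Q.
Under competition P = MC = 70, so Q = (244 − 70)/4 = 43.5.
Monopoly sets MR = MC: 244 − 8Q = 70 ⇒ Q = 21.75, P = 244 − 4·21.75 = 157.
DWL is the triangle between Q = 21.75 and Q = 43.5: ½·(43.5 − 21.75)·(157 − 70) = 946.125.

DWL = 946.125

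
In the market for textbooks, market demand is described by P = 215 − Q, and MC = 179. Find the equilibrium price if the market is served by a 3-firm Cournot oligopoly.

P = 188

Cournot with 3 identical firms: the symmetric best-response condition is 215 − 4q = 179. Each firm produces q = 9, total output Q = 27, price P = 188.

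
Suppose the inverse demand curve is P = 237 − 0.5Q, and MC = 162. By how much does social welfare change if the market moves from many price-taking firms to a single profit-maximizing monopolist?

Social welfare falls by 1406.25

Under competition P = MC = 162, so Q = (237 − 162)/0.5 = 150.
CS = ½·(237 − 162)·150 = 5625; PS = (162 − 162)·150 = 0; TS = 5625.
A monopolist chooses Q where MR = MC. MR = 237 − Q; setting this equal to 162 gives Q = 75 and P = 199.5.
CS = ½·(237 − 199.5)·75 = 1406.25; PS = (199.5 − 162)·75 = 2812.5; TS = 4218.75.
Change in social welfare: 4218.75 − 5625 = −1406.25.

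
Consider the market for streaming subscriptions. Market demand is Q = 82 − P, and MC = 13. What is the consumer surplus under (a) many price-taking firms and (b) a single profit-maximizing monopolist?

Competition: CS = 2380.5; Monopoly: CS = 595.125

Inverting demand: P = 82 − Q.
Perfect competition: P = MC = 13, so 82 − Q = 13 and Q = 69.
CS = ½·(82 − 13)·69 = 2380.5.
A monopolist chooses Q where MR = MC. MR = 82 − 2Q; setting this equal to 13 gives Q = 34.5 and P = 47.5.
CS = ½·(82 − 47.5)·34.5 = 595.125.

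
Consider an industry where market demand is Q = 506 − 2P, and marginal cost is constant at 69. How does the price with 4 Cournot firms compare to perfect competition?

Inverting demand: P = 253 − 0.5Q.
Cournot with 4 identical firms: the symmetric best-response condition is 253 − 2.5q = 69. Each firm produces q = 73.6, total output Q = 294.4, price P = 105.8.
Perfect competition: P = MC = 69, so 253 − 0.5Q = 69 and Q = 368.

Cournot: P = 105.8; Competition: P = 69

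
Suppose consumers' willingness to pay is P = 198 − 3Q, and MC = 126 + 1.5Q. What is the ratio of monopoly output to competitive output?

Q_m/Q_c = 0.6

Monopoly sets MR = MC: 198 − 6Q = 126 + 1.5Q ⇒ Q = 9.6, P = 198 − 3·9.6 = 169.2.
Competitive equilibrium sets price equal to marginal cost: 198 − 3Q = 126 + 1.5Q, so Q = 16 and P = 150.
Ratio Q_m/Q_c = 9.6/16 = 0.6.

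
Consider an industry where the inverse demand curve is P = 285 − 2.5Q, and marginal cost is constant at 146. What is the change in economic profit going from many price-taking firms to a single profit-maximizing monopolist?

Economic profit rises by 1932.1

Perfect competition: P = MC = 146, so 285 − 2.5Q = 146 and Q = 55.6.
Profit = (146 − 146)·55.6 = 0.
Monopoly sets MR = MC: 285 − 5Q = 146 ⇒ Q = 27.8, P = 285 − 2.5·27.8 = 215.5.
Profit = (215.5 − 146)·27.8 = 1932.1.
Change in economic profit: 1932.1 − 0 = 1932.1.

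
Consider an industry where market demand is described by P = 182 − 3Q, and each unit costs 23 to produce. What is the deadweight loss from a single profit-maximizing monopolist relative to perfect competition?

DWL = 1053.375

Perfect competition: P = MC = 23, so 182 − 3Q = 23 and Q = 53.
A monopolist chooses Q where MR = MC. MR = 182 − 6Q; setting this equal to 23 gives Q = 26.5 and P = 102.5.
DWL is the triangle between Q = 26.5 and Q = 53: ½·(53 − 26.5)·(102.5 − 23) = 1053.375.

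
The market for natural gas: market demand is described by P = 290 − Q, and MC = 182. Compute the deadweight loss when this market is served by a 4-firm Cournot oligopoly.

Under competition P = MC = 182, so Q = (290 − 182)/1 = 108.
In a 4-firm Cournot equilibrium, symmetry and the first-order condition give q = (290 − 182)/(5) = 21.6. So Q = 86.4 and P = 203.6.
DWL is the triangle between Q = 86.4 and Q = 108: ½·(108 − 86.4)·(203.6 − 182) = 233.28.

DWL = 233.28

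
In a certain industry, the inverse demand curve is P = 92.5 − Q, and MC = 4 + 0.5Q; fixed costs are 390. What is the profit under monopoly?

The monopolist equates marginal revenue to marginal cost: 92.5 − 2Q = 4 + 0.5Q, so Q = 35.4. From demand, P = 57.1.
Profit = 57.1·35.4 − (4·35.4 + ½·0.5·35.4²) − 390 = 1176.45.

Profit = 1176.45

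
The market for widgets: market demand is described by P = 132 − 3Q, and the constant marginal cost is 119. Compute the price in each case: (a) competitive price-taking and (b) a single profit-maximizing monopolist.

Perfect competition: P = MC = 119, so 132 − 3Q = 119 and Q = 13/3.
A monopolist chooses Q where MR = MC. MR = 132 − 6Q; setting this equal to 119 gives Q = 13/6 and P = 125.5.

Competition: P = 119; Monopoly: P = 125.5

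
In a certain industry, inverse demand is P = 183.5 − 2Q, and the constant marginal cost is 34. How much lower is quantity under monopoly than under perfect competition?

Q falls by 37.375

Perfect competition: P = MC = 34, so 183.5 − 2Q = 34 and Q = 74.75.
Monopoly sets MR = MC: 183.5 − 4Q = 34 ⇒ Q = 37.375, P = 183.5 − 2·37.375 = 108.75.
Change in quantity: 37.375 − 74.75 = −37.375.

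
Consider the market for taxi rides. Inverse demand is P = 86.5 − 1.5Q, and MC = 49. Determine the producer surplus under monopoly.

The monopolist equates marginal revenue to marginal cost: 86.5 − 3Q = 49, so Q = 12.5. From demand, P = 67.75.
PS = (67.75 − 49)·12.5 = 234.375.

PS = 234.375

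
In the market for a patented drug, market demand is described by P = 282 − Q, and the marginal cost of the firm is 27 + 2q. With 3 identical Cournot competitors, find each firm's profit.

Cournot with 3 identical firms: the symmetric best-response condition is 282 − 4q = 27 + 2q. Each firm produces q = 42.5, total output Q = 127.5, price P = 154.5.
Each firm's profit = 154.5·42.5 − (27·42.5 + ½·2·42.5²) = 3612.5.

π_i = 3612.5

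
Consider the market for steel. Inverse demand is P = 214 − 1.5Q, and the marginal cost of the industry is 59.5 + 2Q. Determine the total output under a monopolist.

Q = 30.9

The monopolist equates marginal revenue to marginal cost: 214 − 3Q = 59.5 + 2Q, so Q = 30.9. From demand, P = 167.65.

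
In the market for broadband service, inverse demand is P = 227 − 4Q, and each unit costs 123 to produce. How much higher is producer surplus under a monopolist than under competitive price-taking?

Producer surplus rises by 676

Competitive firms price at marginal cost: P = 123, giving Q = 26.
PS = (123 − 123)·26 = 0.
The monopolist equates marginal revenue to marginal cost: 227 − 8Q = 123, so Q = 13. From demand, P = 175.
PS = (175 − 123)·13 = 676.
Change in producer surplus: 676 − 0 = 676.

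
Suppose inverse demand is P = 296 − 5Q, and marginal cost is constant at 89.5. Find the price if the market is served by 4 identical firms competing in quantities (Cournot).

P = 130.8

In a 4-firm Cournot equilibrium, symmetry and the first-order condition give q = (296 − 89.5)/(25) = 8.26. So Q = 33.04 and P = 130.8.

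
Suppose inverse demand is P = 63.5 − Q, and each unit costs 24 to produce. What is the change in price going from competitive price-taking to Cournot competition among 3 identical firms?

P rises by 9.875

Competitive firms price at marginal cost: P = 24, giving Q = 39.5.
With 3 symmetric Cournot firms, each firm's FOC gives 63.5 − 4q = 24, so q = 9.875, Q = 3·9.875 = 29.625, and P = 33.875.
Change in price: 33.875 − 24 = 9.875.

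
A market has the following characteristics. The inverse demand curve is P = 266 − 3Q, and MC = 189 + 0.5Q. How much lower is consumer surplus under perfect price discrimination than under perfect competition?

Competitive equilibrium sets price equal to marginal cost: 266 − 3Q = 189 + 0.5Q, so Q = 22 and P = 200.
CS = ½·(266 − 200)·22 = 726.
A perfectly discriminating monopolist sells every unit with P(Q) ≥ MC(Q), so output equals the competitive quantity Q = 22. Each buyer pays their reservation price, so CS = 0 and the firm captures all surplus.
CS = 0.
Change in consumer surplus: 0 − 726 = −726.

Consumer surplus falls by 726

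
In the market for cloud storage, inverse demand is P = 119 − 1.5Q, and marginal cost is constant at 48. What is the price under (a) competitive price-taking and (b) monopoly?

Competition: P = 48; Monopoly: P = 83.5

Under competition P = MC = 48, so Q = (119 − 48)/1.5 = 142/3.
A monopolist chooses Q where MR = MC. MR = 119 − 3Q; setting this equal to 48 gives Q = 71/3 and P = 83.5.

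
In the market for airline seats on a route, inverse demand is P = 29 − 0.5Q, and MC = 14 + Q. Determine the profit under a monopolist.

A monopolist chooses Q where MR = MC. MR = 29 − Q; setting this equal to 14 + Q gives Q = 7.5 and P = 25.25.
Profit = 25.25·7.5 − (14·7.5 + ½·1·7.5²) = 56.25.

Profit = 56.25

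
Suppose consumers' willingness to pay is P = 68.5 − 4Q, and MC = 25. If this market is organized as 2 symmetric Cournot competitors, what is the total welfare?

TS = 210.25

With 2 symmetric Cournot firms, each firm's FOC gives 68.5 − 12q = 25, so q = 3.625, Q = 2·3.625 = 7.25, and P = 39.5.
CS = ½·(68.5 − 39.5)·7.25 = 105.125; PS = (39.5 − 25)·7.25 = 105.125; TS = 210.25.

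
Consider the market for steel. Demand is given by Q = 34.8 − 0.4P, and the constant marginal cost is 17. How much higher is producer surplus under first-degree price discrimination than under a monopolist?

Producer surplus rises by 490

Inverting demand: P = 87 − 2.5Q.
A monopolist chooses Q where MR = MC. MR = 87 − 5Q; setting this equal to 17 gives Q = 14 and P = 52.
PS = (52 − 17)·14 = 490.
With perfect price discrimination, output is the efficient level Q = 28 (where demand meets MC), but every buyer pays their willingness to pay: CS = 0 and PS = total surplus.
PS = ½·(87 − 17)·28 = 980.
Change in producer surplus: 980 − 490 = 490.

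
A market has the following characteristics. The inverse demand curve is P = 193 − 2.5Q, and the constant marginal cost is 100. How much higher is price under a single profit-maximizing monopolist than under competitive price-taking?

P rises by 46.5

Competitive firms price at marginal cost: P = 100, giving Q = 37.2.
The monopolist equates marginal revenue to marginal cost: 193 − 5Q = 100, so Q = 18.6. From demand, P = 146.5.
Change in price: 146.5 − 100 = 46.5.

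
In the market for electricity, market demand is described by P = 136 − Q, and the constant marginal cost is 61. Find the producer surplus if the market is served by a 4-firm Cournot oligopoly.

Cournot with 4 identical firms: the symmetric best-response condition is 136 − 5q = 61. Each firm produces q = 15, total output Q = 60, price P = 76.
PS = (76 − 61)·60 = 900.

PS = 900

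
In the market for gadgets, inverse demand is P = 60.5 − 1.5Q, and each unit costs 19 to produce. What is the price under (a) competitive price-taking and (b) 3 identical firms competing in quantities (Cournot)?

Competitive firms price at marginal cost: P = 19, giving Q = 83/3.
In a 3-firm Cournot equilibrium, symmetry and the first-order condition give q = (60.5 − 19)/(6) = 83/12. So Q = 20.75 and P = 29.375.

Competition: P = 19; Cournot: P = 29.375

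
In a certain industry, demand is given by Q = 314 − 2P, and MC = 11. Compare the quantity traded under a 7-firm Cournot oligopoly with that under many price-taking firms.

Inverting demand: P = 157 − 0.5Q.
With 7 symmetric Cournot firms, each firm's FOC gives 157 − 4q = 11, so q = 36.5, Q = 7·36.5 = 255.5, and P = 29.25.
Under competition P = MC = 11, so Q = (157 − 11)/0.5 = 292.

Cournot: Q = 255.5; Competition: Q = 292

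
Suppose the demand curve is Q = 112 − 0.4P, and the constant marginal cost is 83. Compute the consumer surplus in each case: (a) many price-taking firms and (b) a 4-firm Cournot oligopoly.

Competition: CS = 7761.8; Cournot: CS = 4967.552

Inverting demand: P = 280 − 2.5Q.
Competitive firms price at marginal cost: P = 83, giving Q = 78.8.
CS = ½·(280 − 83)·78.8 = 7761.8.
Cournot with 4 identical firms: the symmetric best-response condition is 280 − 12.5q = 83. Each firm produces q = 15.76, total output Q = 63.04, price P = 122.4.
CS = ½·(280 − 122.4)·63.04 = 4967.552.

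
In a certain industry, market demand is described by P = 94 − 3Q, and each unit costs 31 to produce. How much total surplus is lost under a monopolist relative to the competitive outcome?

Under competition P = MC = 31, so Q = (94 − 31)/3 = 21.
Monopoly sets MR = MC: 94 − 6Q = 31 ⇒ Q = 10.5, P = 94 − 3·10.5 = 62.5.
DWL is the triangle between Q = 10.5 and Q = 21: ½·(21 − 10.5)·(62.5 − 31) = 165.375.

DWL = 165.375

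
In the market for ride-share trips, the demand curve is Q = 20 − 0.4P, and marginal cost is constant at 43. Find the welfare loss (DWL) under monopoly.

DWL = 2.45

Inverting demand: P = 50 − 2.5Q.
Competitive firms price at marginal cost: P = 43, giving Q = 2.8.
A monopolist chooses Q where MR = MC. MR = 50 − 5Q; setting this equal to 43 gives Q = 1.4 and P = 46.5.
DWL is the triangle between Q = 1.4 and Q = 2.8: ½·(2.8 − 1.4)·(46.5 − 43) = 2.45.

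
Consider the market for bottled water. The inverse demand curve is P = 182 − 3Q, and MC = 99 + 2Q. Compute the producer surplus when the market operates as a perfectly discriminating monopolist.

PS = 688.9

A perfectly discriminating monopolist sells every unit with P(Q) ≥ MC(Q), so output equals the competitive quantity Q = 16.6. Each buyer pays their reservation price, so CS = 0 and the firm captures all surplus.
PS = ½·(182 − 99)·16.6 = 688.9.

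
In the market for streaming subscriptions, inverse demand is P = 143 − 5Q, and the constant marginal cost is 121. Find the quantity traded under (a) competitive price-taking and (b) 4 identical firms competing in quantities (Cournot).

Perfect competition: P = MC = 121, so 143 − 5Q = 121 and Q = 4.4.
In a 4-firm Cournot equilibrium, symmetry and the first-order condition give q = (143 − 121)/(25) = 0.88. So Q = 3.52 and P = 125.4.

Competition: Q = 4.4; Cournot: Q = 3.52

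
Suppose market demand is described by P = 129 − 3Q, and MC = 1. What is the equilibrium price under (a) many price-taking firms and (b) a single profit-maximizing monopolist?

Competition: P = 1; Monopoly: P = 65

Under competition P = MC = 1, so Q = (129 − 1)/3 = 128/3.
The monopolist equates marginal revenue to marginal cost: 129 − 6Q = 1, so Q = 64/3. From demand, P = 65.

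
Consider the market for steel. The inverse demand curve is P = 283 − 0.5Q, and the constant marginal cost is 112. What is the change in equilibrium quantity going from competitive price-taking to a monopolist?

Competitive firms price at marginal cost: P = 112, giving Q = 342.
The monopolist equates marginal revenue to marginal cost: 283 − Q = 112, so Q = 171. From demand, P = 197.5.
Change in equilibrium quantity: 171 − 342 = −171.

Q falls by 171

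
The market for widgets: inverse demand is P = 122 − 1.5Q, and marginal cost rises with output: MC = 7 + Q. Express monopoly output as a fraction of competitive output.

Monopoly sets MR = MC: 122 − 3Q = 7 + Q ⇒ Q = 28.75, P = 122 − 1.5·28.75 = 78.875.
Competitive equilibrium sets price equal to marginal cost: 122 − 1.5Q = 7 + Q, so Q = 46 and P = 53.
Ratio Q_m/Q_c = 28.75/46 = 0.625.

Q_m/Q_c = 0.625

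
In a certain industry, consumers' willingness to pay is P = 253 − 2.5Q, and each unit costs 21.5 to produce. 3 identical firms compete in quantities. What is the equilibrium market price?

P = 79.375

With 3 symmetric Cournot firms, each firm's FOC gives 253 − 10q = 21.5, so q = 23.15, Q = 3·23.15 = 69.45, and P = 79.375.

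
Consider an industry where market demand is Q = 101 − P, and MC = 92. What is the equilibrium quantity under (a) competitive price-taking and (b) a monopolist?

Competition: Q = 9; Monopoly: Q = 4.5

Inverting demand: P = 101 − Q.
Perfect competition: P = MC = 92, so 101 − Q = 92 and Q = 9.
The monopolist equates marginal revenue to marginal cost: 101 − 2Q = 92, so Q = 4.5. From demand, P = 96.5.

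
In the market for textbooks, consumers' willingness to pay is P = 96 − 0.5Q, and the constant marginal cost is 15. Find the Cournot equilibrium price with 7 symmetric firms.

P = 25.125

With 7 symmetric Cournot firms, each firm's FOC gives 96 − 4q = 15, so q = 20.25, Q = 7·20.25 = 141.75, and P = 25.125.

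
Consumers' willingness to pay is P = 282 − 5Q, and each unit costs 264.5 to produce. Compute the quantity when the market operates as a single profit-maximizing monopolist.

A monopolist chooses Q where MR = MC. MR = 282 − 10Q; setting this equal to 264.5 gives Q = 1.75 and P = 273.25.

Q = 1.75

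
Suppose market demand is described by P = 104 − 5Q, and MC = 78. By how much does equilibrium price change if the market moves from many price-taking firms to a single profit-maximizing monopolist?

Perfect competition: P = MC = 78, so 104 − 5Q = 78 and Q = 5.2.
A monopolist chooses Q where MR = MC. MR = 104 − 10Q; setting this equal to 78 gives Q = 2.6 and P = 91.
Change in equilibrium price: 91 − 78 = 13.

Equilibrium price rises by 13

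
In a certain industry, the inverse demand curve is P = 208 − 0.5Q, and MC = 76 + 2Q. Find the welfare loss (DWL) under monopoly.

DWL = 96.8

Competitive equilibrium sets price equal to marginal cost: 208 − 0.5Q = 76 + 2Q, so Q = 52.8 and P = 181.6.
A monopolist chooses Q where MR = MC. MR = 208 − Q; setting this equal to 76 + 2Q gives Q = 44 and P = 186.
CS = ½·(208 − 181.6)·52.8 = 696.96; PS = (181.6·52.8 − 76·52.8 − ½·2·52.8²) = 2787.84; TS = 3484.8.
CS = ½·(208 − 186)·44 = 484; PS = (186·44 − 76·44 − ½·2·44²) = 2904; TS = 3388.
DWL = 3484.8 − 3388 = 96.8.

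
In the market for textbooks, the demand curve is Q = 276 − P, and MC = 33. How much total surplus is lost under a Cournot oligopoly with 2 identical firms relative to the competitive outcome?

Inverting demand: P = 276 − Q.
Competitive firms price at marginal cost: P = 33, giving Q = 243.
Cournot with 2 identical firms: the symmetric best-response condition is 276 − 3q = 33. Each firm produces q = 81, total output Q = 162, price P = 114.
DWL is the triangle between Q = 162 and Q = 243: ½·(243 − 162)·(114 − 33) = 3280.5.

DWL = 3280.5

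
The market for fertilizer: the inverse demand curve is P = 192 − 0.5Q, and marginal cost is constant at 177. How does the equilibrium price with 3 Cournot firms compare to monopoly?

With 3 symmetric Cournot firms, each firm's FOC gives 192 − 2q = 177, so q = 7.5, Q = 3·7.5 = 22.5, and P = 180.75.
Monopoly sets MR = MC: 192 − Q = 177 ⇒ Q = 15, P = 192 − 0.5·15 = 184.5.

Cournot: P = 180.75; Monopoly: P = 184.5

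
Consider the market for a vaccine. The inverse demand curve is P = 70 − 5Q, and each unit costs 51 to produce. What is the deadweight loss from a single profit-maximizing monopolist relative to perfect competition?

Competitive firms price at marginal cost: P = 51, giving Q = 3.8.
The monopolist equates marginal revenue to marginal cost: 70 − 10Q = 51, so Q = 1.9. From demand, P = 60.5.
DWL is the triangle between Q = 1.9 and Q = 3.8: ½·(3.8 − 1.9)·(60.5 − 51) = 9.025.

DWL = 9.025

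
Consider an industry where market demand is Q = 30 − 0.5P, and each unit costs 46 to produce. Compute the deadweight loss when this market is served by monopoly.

DWL = 12.25

Inverting demand: P = 60 − 2Q.
Competitive firms price at marginal cost: P = 46, giving Q = 7.
The monopolist equates marginal revenue to marginal cost: 60 − 4Q = 46, so Q = 3.5. From demand, P = 53.
DWL is the triangle between Q = 3.5 and Q = 7: ½·(7 − 3.5)·(53 − 46) = 12.25.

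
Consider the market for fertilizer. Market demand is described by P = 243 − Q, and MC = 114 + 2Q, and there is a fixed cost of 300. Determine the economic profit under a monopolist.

Monopoly sets MR = MC: 243 − 2Q = 114 + 2Q ⇒ Q = 32.25, P = 243 − 32.25 = 210.75.
Profit = 210.75·32.25 − (114·32.25 + ½·2·32.25²) − 300 = 1780.125.

Profit = 1780.125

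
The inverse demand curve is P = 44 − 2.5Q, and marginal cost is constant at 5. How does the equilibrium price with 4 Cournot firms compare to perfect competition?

Cournot: P = 12.8; Competition: P = 5

In a 4-firm Cournot equilibrium, symmetry and the first-order condition give q = (44 − 5)/(12.5) = 3.12. So Q = 12.48 and P = 12.8.
Competitive firms price at marginal cost: P = 5, giving Q = 15.6.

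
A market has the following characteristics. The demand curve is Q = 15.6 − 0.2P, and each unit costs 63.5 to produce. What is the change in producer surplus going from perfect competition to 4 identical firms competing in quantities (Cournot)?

PS rises by 6.728

Inverting demand: P = 78 − 5Q.
Under competition P = MC = 63.5, so Q = (78 − 63.5)/5 = 2.9.
PS = (63.5 − 63.5)·2.9 = 0.
With 4 symmetric Cournot firms, each firm's FOC gives 78 − 25q = 63.5, so q = 0.58, Q = 4·0.58 = 2.32, and P = 66.4.
PS = (66.4 − 63.5)·2.32 = 6.728.
Change in producer surplus: 6.728 − 0 = 6.728.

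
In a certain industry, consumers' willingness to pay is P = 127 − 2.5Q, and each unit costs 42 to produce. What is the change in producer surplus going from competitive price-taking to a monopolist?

Perfect competition: P = MC = 42, so 127 − 2.5Q = 42 and Q = 34.
PS = (42 − 42)·34 = 0.
The monopolist equates marginal revenue to marginal cost: 127 − 5Q = 42, so Q = 17. From demand, P = 84.5.
PS = (84.5 − 42)·17 = 722.5.
Change in producer surplus: 722.5 − 0 = 722.5.

PS rises by 722.5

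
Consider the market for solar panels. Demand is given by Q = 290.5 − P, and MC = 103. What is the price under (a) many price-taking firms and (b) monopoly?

Competition: P = 103; Monopoly: P = 196.75

Inverting demand: P = 290.5 − Q.
Perfect competition: P = MC = 103, so 290.5 − Q = 103 and Q = 187.5.
Monopoly sets MR = MC: 290.5 − 2Q = 103 ⇒ Q = 93.75, P = 290.5 − 93.75 = 196.75.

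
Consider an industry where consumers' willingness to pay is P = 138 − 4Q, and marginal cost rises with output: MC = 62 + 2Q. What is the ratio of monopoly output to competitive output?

Q_m/Q_c = 0.6

Monopoly sets MR = MC: 138 − 8Q = 62 + 2Q ⇒ Q = 7.6, P = 138 − 4·7.6 = 107.6.
Competitive equilibrium sets price equal to marginal cost: 138 − 4Q = 62 + 2Q, so Q = 38/3 and P = 262/3.
Ratio Q_m/Q_c = 7.6/(38/3) = 0.6.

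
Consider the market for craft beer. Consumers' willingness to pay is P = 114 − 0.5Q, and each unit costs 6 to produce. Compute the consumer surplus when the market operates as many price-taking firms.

Under competition P = MC = 6, so Q = (114 − 6)/0.5 = 216.
CS = ½·(114 − 6)·216 = 11664.

CS = 11664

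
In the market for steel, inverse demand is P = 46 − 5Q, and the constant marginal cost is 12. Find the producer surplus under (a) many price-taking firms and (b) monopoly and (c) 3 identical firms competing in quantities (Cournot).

Competitive firms price at marginal cost: P = 12, giving Q = 6.8.
PS = (12 − 12)·6.8 = 0.
A monopolist chooses Q where MR = MC. MR = 46 − 10Q; setting this equal to 12 gives Q = 3.4 and P = 29.
PS = (29 − 12)·3.4 = 57.8.
In a 3-firm Cournot equilibrium, symmetry and the first-order condition give q = (46 − 12)/(20) = 1.7. So Q = 5.1 and P = 20.5.
PS = (20.5 − 12)·5.1 = 43.35.

Competition: PS = 0; Monopoly: PS = 57.8; Cournot: PS = 43.35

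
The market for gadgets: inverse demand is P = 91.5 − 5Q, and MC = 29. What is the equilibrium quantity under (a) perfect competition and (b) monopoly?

Competitive firms price at marginal cost: P = 29, giving Q = 12.5.
A monopolist chooses Q where MR = MC. MR = 91.5 − 10Q; setting this equal to 29 gives Q = 6.25 and P = 60.25.

Competition: Q = 12.5; Monopoly: Q = 6.25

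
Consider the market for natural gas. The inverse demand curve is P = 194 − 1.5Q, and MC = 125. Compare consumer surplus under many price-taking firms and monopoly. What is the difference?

Consumer surplus falls by 1190.25

Competitive firms price at marginal cost: P = 125, giving Q = 46.
CS = ½·(194 − 125)·46 = 1587.
A monopolist chooses Q where MR = MC. MR = 194 − 3Q; setting this equal to 125 gives Q = 23 and P = 159.5.
CS = ½·(194 − 159.5)·23 = 396.75.
Change in consumer surplus: 396.75 − 1587 = −1190.25.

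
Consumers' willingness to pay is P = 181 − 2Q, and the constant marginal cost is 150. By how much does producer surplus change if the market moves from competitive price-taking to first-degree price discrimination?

Perfect competition: P = MC = 150, so 181 − 2Q = 150 and Q = 15.5.
PS = (150 − 150)·15.5 = 0.
Under first-degree price discrimination the firm charges each unit its demand price and produces up to where P = MC, i.e. Q = 15.5. Consumer surplus is zero; producer surplus equals total surplus.
PS = ½·(181 − 150)·15.5 = 240.25.
Change in producer surplus: 240.25 − 0 = 240.25.

Producer surplus rises by 240.25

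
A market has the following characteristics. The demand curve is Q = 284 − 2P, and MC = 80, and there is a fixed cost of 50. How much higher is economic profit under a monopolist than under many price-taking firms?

Inverting demand: P = 142 − 0.5Q.
Perfect competition: P = MC = 80, so 142 − 0.5Q = 80 and Q = 124.
Profit = (80 − 80)·124 − 50 = −50.
Monopoly sets MR = MC: 142 − Q = 80 ⇒ Q = 62, P = 142 − 0.5·62 = 111.
Profit = (111 − 80)·62 − 50 = 1872.
Change in economic profit: 1872 − −50 = 1922.

π rises by 1922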